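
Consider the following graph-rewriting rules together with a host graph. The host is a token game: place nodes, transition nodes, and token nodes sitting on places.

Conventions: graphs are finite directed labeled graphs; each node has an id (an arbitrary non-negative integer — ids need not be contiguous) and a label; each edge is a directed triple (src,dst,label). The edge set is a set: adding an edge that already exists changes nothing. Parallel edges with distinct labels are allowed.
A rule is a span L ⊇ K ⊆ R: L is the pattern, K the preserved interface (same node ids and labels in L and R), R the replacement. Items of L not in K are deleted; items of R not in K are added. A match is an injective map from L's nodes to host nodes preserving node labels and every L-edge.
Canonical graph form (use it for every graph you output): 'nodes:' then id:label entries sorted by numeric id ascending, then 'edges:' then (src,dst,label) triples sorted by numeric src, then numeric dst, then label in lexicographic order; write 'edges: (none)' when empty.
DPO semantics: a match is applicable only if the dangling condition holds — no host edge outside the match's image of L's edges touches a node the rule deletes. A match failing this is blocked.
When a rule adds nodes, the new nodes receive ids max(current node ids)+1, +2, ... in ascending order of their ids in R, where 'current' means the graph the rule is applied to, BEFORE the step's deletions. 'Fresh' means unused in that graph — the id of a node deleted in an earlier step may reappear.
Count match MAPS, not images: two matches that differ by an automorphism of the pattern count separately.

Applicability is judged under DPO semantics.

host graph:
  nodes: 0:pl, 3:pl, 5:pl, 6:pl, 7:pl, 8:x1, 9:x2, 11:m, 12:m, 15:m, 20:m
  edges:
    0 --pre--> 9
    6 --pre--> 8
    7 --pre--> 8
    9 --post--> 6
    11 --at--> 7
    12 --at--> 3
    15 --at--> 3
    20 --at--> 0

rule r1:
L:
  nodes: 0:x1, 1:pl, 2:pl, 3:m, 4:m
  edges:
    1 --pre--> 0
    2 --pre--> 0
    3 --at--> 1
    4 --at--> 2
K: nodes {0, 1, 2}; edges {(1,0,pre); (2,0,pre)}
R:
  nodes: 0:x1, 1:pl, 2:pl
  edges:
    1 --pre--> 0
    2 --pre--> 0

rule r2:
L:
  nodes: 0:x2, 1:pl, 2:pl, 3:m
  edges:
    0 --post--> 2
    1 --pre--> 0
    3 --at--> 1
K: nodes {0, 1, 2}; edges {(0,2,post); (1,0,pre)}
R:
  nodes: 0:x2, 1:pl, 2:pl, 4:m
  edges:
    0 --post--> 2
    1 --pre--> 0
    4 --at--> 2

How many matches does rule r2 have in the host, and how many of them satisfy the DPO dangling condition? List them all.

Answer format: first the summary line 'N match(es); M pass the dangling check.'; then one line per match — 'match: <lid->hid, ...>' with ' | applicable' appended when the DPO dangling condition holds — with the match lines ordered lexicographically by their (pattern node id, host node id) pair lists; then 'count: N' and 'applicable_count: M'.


1 match(es); 1 pass the dangling check.
match: 0->9, 1->0, 2->6, 3->20 | applicable
count: 1
applicable_count: 1


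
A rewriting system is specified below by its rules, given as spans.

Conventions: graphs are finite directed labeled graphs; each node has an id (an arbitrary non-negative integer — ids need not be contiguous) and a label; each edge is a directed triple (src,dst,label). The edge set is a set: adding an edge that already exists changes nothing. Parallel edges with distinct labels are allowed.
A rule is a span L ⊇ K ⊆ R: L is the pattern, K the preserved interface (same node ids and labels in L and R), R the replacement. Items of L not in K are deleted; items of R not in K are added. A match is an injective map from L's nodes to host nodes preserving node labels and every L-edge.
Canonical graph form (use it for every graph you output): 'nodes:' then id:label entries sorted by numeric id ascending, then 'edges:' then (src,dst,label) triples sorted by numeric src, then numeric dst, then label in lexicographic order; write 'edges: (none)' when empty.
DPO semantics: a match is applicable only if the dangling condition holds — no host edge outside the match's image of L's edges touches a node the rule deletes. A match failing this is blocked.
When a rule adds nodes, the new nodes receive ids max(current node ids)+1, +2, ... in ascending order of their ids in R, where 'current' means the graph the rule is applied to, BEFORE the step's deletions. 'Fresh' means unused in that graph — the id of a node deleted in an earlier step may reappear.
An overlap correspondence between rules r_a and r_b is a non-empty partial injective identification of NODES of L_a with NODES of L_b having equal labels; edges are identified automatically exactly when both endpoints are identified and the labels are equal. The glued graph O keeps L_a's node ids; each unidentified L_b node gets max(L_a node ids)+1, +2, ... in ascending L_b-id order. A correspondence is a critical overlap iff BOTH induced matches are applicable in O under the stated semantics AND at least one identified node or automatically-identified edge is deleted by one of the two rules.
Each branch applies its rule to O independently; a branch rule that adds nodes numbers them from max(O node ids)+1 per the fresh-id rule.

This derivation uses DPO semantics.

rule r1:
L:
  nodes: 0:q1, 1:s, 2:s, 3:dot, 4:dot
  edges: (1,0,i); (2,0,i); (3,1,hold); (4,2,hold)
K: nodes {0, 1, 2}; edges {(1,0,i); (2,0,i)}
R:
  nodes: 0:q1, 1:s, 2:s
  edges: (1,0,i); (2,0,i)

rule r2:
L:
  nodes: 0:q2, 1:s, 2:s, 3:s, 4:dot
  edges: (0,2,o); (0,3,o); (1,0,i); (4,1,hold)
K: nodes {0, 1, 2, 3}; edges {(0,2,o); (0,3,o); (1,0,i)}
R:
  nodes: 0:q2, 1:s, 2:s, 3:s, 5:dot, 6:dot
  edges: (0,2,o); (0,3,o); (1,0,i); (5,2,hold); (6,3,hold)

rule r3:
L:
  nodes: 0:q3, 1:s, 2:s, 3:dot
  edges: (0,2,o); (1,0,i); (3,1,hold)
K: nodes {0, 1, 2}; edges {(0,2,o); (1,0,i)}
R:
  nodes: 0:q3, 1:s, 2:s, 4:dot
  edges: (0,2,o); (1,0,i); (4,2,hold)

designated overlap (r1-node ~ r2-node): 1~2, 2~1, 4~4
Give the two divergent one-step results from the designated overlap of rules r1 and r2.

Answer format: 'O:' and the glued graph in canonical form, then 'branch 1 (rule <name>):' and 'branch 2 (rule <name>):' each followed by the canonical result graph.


O:
nodes: 0:q1, 1:s, 2:s, 3:dot, 4:dot, 5:q2, 6:s
edges: (1,0,i); (2,0,i); (2,5,i); (3,1,hold); (4,2,hold); (5,1,o); (5,6,o)
branch 1 (rule r1):
nodes: 0:q1, 1:s, 2:s, 5:q2, 6:s
edges: (1,0,i); (2,0,i); (2,5,i); (5,1,o); (5,6,o)
branch 2 (rule r2):
nodes: 0:q1, 1:s, 2:s, 3:dot, 5:q2, 6:s, 7:dot, 8:dot
edges: (1,0,i); (2,0,i); (2,5,i); (3,1,hold); (5,1,o); (5,6,o); (7,1,hold); (8,6,hold)


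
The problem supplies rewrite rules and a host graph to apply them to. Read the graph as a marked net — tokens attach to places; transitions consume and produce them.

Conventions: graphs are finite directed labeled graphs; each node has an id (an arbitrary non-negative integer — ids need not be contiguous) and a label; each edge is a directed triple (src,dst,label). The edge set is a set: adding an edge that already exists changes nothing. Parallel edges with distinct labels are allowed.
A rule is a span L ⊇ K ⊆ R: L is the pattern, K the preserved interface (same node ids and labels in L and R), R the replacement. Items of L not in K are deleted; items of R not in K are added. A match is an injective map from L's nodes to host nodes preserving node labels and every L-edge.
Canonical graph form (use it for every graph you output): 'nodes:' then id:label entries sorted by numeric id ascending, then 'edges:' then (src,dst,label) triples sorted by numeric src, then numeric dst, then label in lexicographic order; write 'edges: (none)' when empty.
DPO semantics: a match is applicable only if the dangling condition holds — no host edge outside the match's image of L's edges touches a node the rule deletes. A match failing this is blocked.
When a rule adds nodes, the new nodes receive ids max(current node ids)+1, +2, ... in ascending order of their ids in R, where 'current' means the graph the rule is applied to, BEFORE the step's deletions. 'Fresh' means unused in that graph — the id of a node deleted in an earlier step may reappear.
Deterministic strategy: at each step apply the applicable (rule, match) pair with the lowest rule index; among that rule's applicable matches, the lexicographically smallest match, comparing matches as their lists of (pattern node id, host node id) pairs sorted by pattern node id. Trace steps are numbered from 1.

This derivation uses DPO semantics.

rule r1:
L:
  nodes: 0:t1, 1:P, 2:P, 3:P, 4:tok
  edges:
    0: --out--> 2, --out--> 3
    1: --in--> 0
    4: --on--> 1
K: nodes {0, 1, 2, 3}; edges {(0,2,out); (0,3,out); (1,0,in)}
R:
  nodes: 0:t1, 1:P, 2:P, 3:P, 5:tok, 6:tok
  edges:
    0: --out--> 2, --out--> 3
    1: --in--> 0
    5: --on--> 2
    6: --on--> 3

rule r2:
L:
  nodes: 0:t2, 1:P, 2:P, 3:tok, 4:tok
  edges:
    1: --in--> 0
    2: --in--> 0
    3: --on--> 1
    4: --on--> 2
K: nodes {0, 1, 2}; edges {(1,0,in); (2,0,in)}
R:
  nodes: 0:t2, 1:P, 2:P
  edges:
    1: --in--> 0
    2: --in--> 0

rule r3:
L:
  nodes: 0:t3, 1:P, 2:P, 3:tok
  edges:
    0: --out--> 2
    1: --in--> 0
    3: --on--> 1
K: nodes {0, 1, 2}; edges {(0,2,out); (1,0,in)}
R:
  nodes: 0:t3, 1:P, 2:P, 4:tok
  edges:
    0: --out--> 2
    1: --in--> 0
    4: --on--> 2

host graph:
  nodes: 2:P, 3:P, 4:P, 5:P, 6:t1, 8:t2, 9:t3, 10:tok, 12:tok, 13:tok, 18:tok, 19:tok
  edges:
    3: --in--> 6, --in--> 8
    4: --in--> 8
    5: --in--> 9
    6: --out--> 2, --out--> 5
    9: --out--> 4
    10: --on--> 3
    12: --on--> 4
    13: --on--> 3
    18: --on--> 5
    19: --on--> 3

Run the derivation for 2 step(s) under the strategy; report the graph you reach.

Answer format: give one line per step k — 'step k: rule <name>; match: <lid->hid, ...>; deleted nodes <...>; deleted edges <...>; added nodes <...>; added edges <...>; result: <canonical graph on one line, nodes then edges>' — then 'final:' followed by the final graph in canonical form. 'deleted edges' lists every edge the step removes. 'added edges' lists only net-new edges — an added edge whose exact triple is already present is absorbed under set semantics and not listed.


step 1: rule r1; match: 0->6, 1->3, 2->2, 3->5, 4->10; deleted nodes 10; deleted edges (10,3,on); added nodes 20, 21; added edges (20,2,on); (21,5,on); result: nodes: 2:P, 3:P, 4:P, 5:P, 6:t1, 8:t2, 9:t3, 12:tok, 13:tok, 18:tok, 19:tok, 20:tok, 21:tok edges: (3,6,in); (3,8,in); (4,8,in); (5,9,in); (6,2,out); (6,5,out); (9,4,out); (12,4,on); (13,3,on); (18,5,on); (19,3,on); (20,2,on); (21,5,on)
step 2: rule r1; match: 0->6, 1->3, 2->2, 3->5, 4->13; deleted nodes 13; deleted edges (13,3,on); added nodes 22, 23; added edges (22,2,on); (23,5,on); result: nodes: 2:P, 3:P, 4:P, 5:P, 6:t1, 8:t2, 9:t3, 12:tok, 18:tok, 19:tok, 20:tok, 21:tok, 22:tok, 23:tok edges: (3,6,in); (3,8,in); (4,8,in); (5,9,in); (6,2,out); (6,5,out); (9,4,out); (12,4,on); (18,5,on); (19,3,on); (20,2,on); (21,5,on); (22,2,on); (23,5,on)
final:
nodes: 2:P, 3:P, 4:P, 5:P, 6:t1, 8:t2, 9:t3, 12:tok, 18:tok, 19:tok, 20:tok, 21:tok, 22:tok, 23:tok
edges: (3,6,in); (3,8,in); (4,8,in); (5,9,in); (6,2,out); (6,5,out); (9,4,out); (12,4,on); (18,5,on); (19,3,on); (20,2,on); (21,5,on); (22,2,on); (23,5,on)


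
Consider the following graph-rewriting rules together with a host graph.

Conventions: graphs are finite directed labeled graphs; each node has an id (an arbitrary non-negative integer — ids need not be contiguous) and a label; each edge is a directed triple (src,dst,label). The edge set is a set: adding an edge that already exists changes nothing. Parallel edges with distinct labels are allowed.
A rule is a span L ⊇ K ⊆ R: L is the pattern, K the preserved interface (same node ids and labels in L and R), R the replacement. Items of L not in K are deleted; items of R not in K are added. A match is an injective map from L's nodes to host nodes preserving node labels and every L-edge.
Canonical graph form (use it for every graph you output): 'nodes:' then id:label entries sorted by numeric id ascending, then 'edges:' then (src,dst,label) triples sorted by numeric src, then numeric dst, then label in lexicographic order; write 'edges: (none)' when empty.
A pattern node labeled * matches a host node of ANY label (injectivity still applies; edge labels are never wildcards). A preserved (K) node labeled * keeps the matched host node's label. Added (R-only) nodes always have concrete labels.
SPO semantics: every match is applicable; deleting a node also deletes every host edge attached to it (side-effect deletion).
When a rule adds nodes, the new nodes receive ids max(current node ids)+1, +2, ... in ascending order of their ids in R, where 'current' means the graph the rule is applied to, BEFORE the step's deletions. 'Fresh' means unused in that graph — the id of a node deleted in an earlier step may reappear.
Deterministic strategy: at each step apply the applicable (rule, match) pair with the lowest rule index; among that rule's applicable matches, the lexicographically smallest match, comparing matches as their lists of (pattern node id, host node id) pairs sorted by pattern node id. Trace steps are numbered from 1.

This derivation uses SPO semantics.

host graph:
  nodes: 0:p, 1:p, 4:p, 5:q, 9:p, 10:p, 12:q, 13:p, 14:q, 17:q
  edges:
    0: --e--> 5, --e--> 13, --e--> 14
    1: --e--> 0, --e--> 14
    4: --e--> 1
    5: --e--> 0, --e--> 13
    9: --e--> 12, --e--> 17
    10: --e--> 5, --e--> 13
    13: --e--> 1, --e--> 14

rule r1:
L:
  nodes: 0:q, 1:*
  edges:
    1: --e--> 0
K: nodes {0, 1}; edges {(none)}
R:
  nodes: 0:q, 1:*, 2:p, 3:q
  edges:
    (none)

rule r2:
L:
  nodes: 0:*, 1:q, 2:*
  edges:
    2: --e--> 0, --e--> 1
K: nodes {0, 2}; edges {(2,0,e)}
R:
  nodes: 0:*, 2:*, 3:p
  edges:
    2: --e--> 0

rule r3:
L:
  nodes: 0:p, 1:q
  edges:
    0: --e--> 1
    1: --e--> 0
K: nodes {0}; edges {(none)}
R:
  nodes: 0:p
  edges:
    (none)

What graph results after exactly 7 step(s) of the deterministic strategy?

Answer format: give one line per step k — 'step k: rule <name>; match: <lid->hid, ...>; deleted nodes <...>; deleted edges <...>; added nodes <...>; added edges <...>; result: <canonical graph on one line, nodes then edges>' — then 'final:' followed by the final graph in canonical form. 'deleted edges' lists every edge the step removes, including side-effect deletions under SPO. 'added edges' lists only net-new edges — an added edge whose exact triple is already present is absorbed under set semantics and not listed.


step 1: rule r1; match: 0->5, 1->0; deleted nodes (none); deleted edges (0,5,e); added nodes 18, 19; added edges (none); result: nodes: 0:p, 1:p, 4:p, 5:q, 9:p, 10:p, 12:q, 13:p, 14:q, 17:q, 18:p, 19:q edges: (0,13,e); (0,14,e); (1,0,e); (1,14,e); (4,1,e); (5,0,e); (5,13,e); (9,12,e); (9,17,e); (10,5,e); (10,13,e); (13,1,e); (13,14,e)
step 2: rule r1; match: 0->5, 1->10; deleted nodes (none); deleted edges (10,5,e); added nodes 20, 21; added edges (none); result: nodes: 0:p, 1:p, 4:p, 5:q, 9:p, 10:p, 12:q, 13:p, 14:q, 17:q, 18:p, 19:q, 20:p, 21:q edges: (0,13,e); (0,14,e); (1,0,e); (1,14,e); (4,1,e); (5,0,e); (5,13,e); (9,12,e); (9,17,e); (10,13,e); (13,1,e); (13,14,e)
step 3: rule r1; match: 0->12, 1->9; deleted nodes (none); deleted edges (9,12,e); added nodes 22, 23; added edges (none); result: nodes: 0:p, 1:p, 4:p, 5:q, 9:p, 10:p, 12:q, 13:p, 14:q, 17:q, 18:p, 19:q, 20:p, 21:q, 22:p, 23:q edges: (0,13,e); (0,14,e); (1,0,e); (1,14,e); (4,1,e); (5,0,e); (5,13,e); (9,17,e); (10,13,e); (13,1,e); (13,14,e)
step 4: rule r1; match: 0->14, 1->0; deleted nodes (none); deleted edges (0,14,e); added nodes 24, 25; added edges (none); result: nodes: 0:p, 1:p, 4:p, 5:q, 9:p, 10:p, 12:q, 13:p, 14:q, 17:q, 18:p, 19:q, 20:p, 21:q, 22:p, 23:q, 24:p, 25:q edges: (0,13,e); (1,0,e); (1,14,e); (4,1,e); (5,0,e); (5,13,e); (9,17,e); (10,13,e); (13,1,e); (13,14,e)
step 5: rule r1; match: 0->14, 1->1; deleted nodes (none); deleted edges (1,14,e); added nodes 26, 27; added edges (none); result: nodes: 0:p, 1:p, 4:p, 5:q, 9:p, 10:p, 12:q, 13:p, 14:q, 17:q, 18:p, 19:q, 20:p, 21:q, 22:p, 23:q, 24:p, 25:q, 26:p, 27:q edges: (0,13,e); (1,0,e); (4,1,e); (5,0,e); (5,13,e); (9,17,e); (10,13,e); (13,1,e); (13,14,e)
step 6: rule r1; match: 0->14, 1->13; deleted nodes (none); deleted edges (13,14,e); added nodes 28, 29; added edges (none); result: nodes: 0:p, 1:p, 4:p, 5:q, 9:p, 10:p, 12:q, 13:p, 14:q, 17:q, 18:p, 19:q, 20:p, 21:q, 22:p, 23:q, 24:p, 25:q, 26:p, 27:q, 28:p, 29:q edges: (0,13,e); (1,0,e); (4,1,e); (5,0,e); (5,13,e); (9,17,e); (10,13,e); (13,1,e)
step 7: rule r1; match: 0->17, 1->9; deleted nodes (none); deleted edges (9,17,e); added nodes 30, 31; added edges (none); result: nodes: 0:p, 1:p, 4:p, 5:q, 9:p, 10:p, 12:q, 13:p, 14:q, 17:q, 18:p, 19:q, 20:p, 21:q, 22:p, 23:q, 24:p, 25:q, 26:p, 27:q, 28:p, 29:q, 30:p, 31:q edges: (0,13,e); (1,0,e); (4,1,e); (5,0,e); (5,13,e); (10,13,e); (13,1,e)
final:
nodes: 0:p, 1:p, 4:p, 5:q, 9:p, 10:p, 12:q, 13:p, 14:q, 17:q, 18:p, 19:q, 20:p, 21:q, 22:p, 23:q, 24:p, 25:q, 26:p, 27:q, 28:p, 29:q, 30:p, 31:q
edges: (0,13,e); (1,0,e); (4,1,e); (5,0,e); (5,13,e); (10,13,e); (13,1,e)


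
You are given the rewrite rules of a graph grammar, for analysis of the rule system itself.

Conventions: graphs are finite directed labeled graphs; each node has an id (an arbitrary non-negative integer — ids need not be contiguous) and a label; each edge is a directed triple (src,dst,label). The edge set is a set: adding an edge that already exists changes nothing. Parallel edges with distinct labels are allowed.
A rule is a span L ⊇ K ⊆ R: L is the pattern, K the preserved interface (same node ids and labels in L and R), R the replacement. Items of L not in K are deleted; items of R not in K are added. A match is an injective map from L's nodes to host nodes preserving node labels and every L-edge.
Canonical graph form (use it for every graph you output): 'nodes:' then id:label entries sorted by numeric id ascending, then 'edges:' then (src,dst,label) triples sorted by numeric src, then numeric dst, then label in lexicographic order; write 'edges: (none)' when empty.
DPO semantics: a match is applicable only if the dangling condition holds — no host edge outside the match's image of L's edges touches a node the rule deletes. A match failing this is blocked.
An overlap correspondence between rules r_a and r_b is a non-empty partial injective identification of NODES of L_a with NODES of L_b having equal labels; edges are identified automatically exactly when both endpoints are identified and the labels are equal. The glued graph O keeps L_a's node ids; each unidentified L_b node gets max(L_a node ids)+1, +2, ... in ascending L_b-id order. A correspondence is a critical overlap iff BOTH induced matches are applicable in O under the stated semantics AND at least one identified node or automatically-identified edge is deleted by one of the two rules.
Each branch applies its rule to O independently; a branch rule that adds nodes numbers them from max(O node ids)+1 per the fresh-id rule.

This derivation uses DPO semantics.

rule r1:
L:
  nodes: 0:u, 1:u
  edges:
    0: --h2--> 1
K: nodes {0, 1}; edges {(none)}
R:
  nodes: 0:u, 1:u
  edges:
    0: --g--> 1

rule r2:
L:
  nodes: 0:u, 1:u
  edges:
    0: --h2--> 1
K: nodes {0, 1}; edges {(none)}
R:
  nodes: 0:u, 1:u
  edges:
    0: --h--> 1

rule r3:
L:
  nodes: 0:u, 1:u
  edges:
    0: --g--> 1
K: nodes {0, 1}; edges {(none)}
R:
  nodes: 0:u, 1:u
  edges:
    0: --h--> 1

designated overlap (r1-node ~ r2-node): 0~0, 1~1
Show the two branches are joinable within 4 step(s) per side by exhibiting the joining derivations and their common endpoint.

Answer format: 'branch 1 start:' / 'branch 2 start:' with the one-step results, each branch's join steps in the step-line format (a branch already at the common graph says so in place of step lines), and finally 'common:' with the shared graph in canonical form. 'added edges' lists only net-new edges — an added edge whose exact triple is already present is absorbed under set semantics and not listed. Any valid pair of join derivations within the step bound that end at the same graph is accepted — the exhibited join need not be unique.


branch 1 start:
nodes: 0:u, 1:u
edges: (0,1,g)
branch 2 start:
nodes: 0:u, 1:u
edges: (0,1,h)
branch 1 step 1: rule r3; match: 0->0, 1->1; deleted nodes (none); deleted edges (0,1,g); added nodes (none); added edges (0,1,h); result: nodes: 0:u, 1:u edges: (0,1,h)
branch 2: already at the common graph (0 steps)
common:
nodes: 0:u, 1:u
edges: (0,1,h)


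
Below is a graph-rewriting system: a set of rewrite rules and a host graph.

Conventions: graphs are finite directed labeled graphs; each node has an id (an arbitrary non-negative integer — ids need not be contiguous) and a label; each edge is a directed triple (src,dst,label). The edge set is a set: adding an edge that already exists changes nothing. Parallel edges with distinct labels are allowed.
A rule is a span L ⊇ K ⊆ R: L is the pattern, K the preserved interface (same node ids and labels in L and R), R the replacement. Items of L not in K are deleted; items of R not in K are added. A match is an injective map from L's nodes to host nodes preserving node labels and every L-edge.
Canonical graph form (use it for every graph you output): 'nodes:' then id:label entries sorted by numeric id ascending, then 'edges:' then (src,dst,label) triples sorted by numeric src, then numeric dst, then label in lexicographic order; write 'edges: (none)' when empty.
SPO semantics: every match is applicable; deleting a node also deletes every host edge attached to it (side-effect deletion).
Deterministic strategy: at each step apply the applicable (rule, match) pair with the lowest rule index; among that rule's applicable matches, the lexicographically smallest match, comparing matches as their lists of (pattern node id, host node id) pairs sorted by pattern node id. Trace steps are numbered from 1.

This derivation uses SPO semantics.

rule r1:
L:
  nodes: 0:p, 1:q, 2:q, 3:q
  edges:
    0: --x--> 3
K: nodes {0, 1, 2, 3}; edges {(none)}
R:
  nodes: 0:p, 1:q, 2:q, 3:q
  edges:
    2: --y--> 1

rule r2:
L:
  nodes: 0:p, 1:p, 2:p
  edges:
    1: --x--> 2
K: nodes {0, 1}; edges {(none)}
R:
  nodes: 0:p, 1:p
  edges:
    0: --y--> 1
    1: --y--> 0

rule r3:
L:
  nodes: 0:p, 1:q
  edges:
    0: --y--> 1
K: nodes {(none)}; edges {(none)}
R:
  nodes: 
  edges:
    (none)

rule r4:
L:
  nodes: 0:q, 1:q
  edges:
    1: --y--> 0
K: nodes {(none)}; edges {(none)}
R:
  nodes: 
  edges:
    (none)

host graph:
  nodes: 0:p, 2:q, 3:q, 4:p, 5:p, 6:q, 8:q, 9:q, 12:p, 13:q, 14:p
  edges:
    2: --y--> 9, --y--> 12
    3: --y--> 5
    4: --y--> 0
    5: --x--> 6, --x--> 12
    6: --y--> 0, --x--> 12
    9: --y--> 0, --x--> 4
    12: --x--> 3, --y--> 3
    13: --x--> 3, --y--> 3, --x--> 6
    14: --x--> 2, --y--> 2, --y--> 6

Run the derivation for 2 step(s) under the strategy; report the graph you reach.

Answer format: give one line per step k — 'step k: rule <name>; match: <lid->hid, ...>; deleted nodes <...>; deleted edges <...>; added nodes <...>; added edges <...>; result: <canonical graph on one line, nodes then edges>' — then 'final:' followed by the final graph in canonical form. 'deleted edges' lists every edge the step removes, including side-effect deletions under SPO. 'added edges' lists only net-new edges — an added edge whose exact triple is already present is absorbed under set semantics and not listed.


step 1: rule r1; match: 0->5, 1->2, 2->3, 3->6; deleted nodes (none); deleted edges (5,6,x); added nodes (none); added edges (3,2,y); result: nodes: 0:p, 2:q, 3:q, 4:p, 5:p, 6:q, 8:q, 9:q, 12:p, 13:q, 14:p edges: (2,9,y); (2,12,y); (3,2,y); (3,5,y); (4,0,y); (5,12,x); (6,0,y); (6,12,x); (9,0,y); (9,4,x); (12,3,x); (12,3,y); (13,3,x); (13,3,y); (13,6,x); (14,2,x); (14,2,y); (14,6,y)
step 2: rule r1; match: 0->12, 1->2, 2->6, 3->3; deleted nodes (none); deleted edges (12,3,x); added nodes (none); added edges (6,2,y); result: nodes: 0:p, 2:q, 3:q, 4:p, 5:p, 6:q, 8:q, 9:q, 12:p, 13:q, 14:p edges: (2,9,y); (2,12,y); (3,2,y); (3,5,y); (4,0,y); (5,12,x); (6,0,y); (6,2,y); (6,12,x); (9,0,y); (9,4,x); (12,3,y); (13,3,x); (13,3,y); (13,6,x); (14,2,x); (14,2,y); (14,6,y)
final:
nodes: 0:p, 2:q, 3:q, 4:p, 5:p, 6:q, 8:q, 9:q, 12:p, 13:q, 14:p
edges: (2,9,y); (2,12,y); (3,2,y); (3,5,y); (4,0,y); (5,12,x); (6,0,y); (6,2,y); (6,12,x); (9,0,y); (9,4,x); (12,3,y); (13,3,x); (13,3,y); (13,6,x); (14,2,x); (14,2,y); (14,6,y)


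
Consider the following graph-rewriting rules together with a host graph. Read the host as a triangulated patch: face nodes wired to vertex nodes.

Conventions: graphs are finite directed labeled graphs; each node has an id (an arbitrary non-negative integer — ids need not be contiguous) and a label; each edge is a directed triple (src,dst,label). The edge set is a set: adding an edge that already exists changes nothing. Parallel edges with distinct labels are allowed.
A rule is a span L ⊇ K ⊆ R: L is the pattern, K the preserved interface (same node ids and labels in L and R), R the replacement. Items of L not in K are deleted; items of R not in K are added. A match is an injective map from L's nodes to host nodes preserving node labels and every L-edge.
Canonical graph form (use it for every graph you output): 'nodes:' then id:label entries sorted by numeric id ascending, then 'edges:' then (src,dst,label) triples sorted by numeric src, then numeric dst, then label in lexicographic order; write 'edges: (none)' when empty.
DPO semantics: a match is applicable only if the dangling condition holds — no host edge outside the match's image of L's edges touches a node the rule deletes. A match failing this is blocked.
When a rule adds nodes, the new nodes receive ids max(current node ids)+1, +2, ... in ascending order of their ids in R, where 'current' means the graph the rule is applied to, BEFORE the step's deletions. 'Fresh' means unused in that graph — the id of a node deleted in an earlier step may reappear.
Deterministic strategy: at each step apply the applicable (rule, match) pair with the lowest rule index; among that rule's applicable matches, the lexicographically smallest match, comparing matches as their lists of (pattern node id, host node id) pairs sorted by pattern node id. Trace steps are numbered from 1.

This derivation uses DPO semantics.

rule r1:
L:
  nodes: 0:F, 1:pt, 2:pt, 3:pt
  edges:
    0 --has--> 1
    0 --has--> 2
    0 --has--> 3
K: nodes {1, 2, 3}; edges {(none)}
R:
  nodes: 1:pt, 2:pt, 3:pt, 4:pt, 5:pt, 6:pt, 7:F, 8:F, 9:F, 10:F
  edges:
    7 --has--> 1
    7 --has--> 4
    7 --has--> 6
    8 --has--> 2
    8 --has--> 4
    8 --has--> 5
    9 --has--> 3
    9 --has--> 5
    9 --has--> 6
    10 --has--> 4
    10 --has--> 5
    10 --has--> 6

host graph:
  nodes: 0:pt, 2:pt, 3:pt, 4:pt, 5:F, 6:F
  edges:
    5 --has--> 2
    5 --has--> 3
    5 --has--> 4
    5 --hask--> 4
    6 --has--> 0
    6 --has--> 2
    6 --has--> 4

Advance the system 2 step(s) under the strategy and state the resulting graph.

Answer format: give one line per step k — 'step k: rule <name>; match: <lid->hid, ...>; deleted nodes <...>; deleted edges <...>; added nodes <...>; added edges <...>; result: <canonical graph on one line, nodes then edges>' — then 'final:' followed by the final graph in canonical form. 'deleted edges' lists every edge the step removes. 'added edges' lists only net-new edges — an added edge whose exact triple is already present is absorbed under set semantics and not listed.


step 1: rule r1; match: 0->6, 1->0, 2->2, 3->4; deleted nodes 6; deleted edges (6,0,has); (6,2,has); (6,4,has); added nodes 7, 8, 9, 10, 11, 12, 13; added edges (10,0,has); (10,7,has); (10,9,has); (11,2,has); (11,7,has); (11,8,has); (12,4,has); (12,8,has); (12,9,has); (13,7,has); (13,8,has); (13,9,has); result: nodes: 0:pt, 2:pt, 3:pt, 4:pt, 5:F, 7:pt, 8:pt, 9:pt, 10:F, 11:F, 12:F, 13:F edges: (5,2,has); (5,3,has); (5,4,has); (5,4,hask); (10,0,has); (10,7,has); (10,9,has); (11,2,has); (11,7,has); (11,8,has); (12,4,has); (12,8,has); (12,9,has); (13,7,has); (13,8,has); (13,9,has)
step 2: rule r1; match: 0->10, 1->0, 2->7, 3->9; deleted nodes 10; deleted edges (10,0,has); (10,7,has); (10,9,has); added nodes 14, 15, 16, 17, 18, 19, 20; added edges (17,0,has); (17,14,has); (17,16,has); (18,7,has); (18,14,has); (18,15,has); (19,9,has); (19,15,has); (19,16,has); (20,14,has); (20,15,has); (20,16,has); result: nodes: 0:pt, 2:pt, 3:pt, 4:pt, 5:F, 7:pt, 8:pt, 9:pt, 11:F, 12:F, 13:F, 14:pt, 15:pt, 16:pt, 17:F, 18:F, 19:F, 20:F edges: (5,2,has); (5,3,has); (5,4,has); (5,4,hask); (11,2,has); (11,7,has); (11,8,has); (12,4,has); (12,8,has); (12,9,has); (13,7,has); (13,8,has); (13,9,has); (17,0,has); (17,14,has); (17,16,has); (18,7,has); (18,14,has); (18,15,has); (19,9,has); (19,15,has); (19,16,has); (20,14,has); (20,15,has); (20,16,has)
final:
nodes: 0:pt, 2:pt, 3:pt, 4:pt, 5:F, 7:pt, 8:pt, 9:pt, 11:F, 12:F, 13:F, 14:pt, 15:pt, 16:pt, 17:F, 18:F, 19:F, 20:F
edges: (5,2,has); (5,3,has); (5,4,has); (5,4,hask); (11,2,has); (11,7,has); (11,8,has); (12,4,has); (12,8,has); (12,9,has); (13,7,has); (13,8,has); (13,9,has); (17,0,has); (17,14,has); (17,16,has); (18,7,has); (18,14,has); (18,15,has); (19,9,has); (19,15,has); (19,16,has); (20,14,has); (20,15,has); (20,16,has)


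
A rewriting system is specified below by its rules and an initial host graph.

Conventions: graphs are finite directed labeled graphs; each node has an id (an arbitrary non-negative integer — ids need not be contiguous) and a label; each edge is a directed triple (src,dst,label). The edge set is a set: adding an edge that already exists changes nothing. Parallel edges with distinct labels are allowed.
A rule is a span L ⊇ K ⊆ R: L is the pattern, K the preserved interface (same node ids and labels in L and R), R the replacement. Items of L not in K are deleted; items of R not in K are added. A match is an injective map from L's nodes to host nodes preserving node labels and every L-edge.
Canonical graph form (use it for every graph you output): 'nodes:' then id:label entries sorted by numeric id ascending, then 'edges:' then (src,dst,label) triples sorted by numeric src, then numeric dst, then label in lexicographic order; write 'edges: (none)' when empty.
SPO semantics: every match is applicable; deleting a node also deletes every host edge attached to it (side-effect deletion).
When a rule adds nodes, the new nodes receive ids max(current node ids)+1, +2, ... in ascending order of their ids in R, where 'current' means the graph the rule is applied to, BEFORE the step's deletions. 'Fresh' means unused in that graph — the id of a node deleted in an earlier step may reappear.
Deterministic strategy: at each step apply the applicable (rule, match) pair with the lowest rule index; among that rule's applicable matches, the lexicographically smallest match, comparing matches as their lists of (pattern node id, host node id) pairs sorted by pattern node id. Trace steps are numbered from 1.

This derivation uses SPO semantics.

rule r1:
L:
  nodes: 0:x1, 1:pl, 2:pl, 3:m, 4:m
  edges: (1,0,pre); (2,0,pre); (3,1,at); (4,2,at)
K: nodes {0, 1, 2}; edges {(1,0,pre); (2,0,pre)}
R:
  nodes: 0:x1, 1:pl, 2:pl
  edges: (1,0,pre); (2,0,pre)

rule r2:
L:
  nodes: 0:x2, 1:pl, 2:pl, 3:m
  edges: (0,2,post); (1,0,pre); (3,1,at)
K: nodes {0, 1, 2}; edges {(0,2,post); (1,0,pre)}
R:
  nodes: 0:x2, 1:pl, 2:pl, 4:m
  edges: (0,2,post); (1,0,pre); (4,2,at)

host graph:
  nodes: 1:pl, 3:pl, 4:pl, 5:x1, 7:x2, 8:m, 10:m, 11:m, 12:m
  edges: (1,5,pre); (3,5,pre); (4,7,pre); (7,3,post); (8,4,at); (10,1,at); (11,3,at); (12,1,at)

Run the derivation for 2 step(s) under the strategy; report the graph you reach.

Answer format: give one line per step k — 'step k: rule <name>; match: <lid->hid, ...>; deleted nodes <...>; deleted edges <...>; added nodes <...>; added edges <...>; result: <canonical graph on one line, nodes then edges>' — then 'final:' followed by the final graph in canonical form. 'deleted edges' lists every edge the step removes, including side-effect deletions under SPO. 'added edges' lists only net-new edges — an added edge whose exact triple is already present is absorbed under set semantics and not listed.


step 1: rule r1; match: 0->5, 1->1, 2->3, 3->10, 4->11; deleted nodes 10, 11; deleted edges (10,1,at); (11,3,at); added nodes (none); added edges (none); result: nodes: 1:pl, 3:pl, 4:pl, 5:x1, 7:x2, 8:m, 12:m edges: (1,5,pre); (3,5,pre); (4,7,pre); (7,3,post); (8,4,at); (12,1,at)
step 2: rule r2; match: 0->7, 1->4, 2->3, 3->8; deleted nodes 8; deleted edges (8,4,at); added nodes 13; added edges (13,3,at); result: nodes: 1:pl, 3:pl, 4:pl, 5:x1, 7:x2, 12:m, 13:m edges: (1,5,pre); (3,5,pre); (4,7,pre); (7,3,post); (12,1,at); (13,3,at)
final:
nodes: 1:pl, 3:pl, 4:pl, 5:x1, 7:x2, 12:m, 13:m
edges: (1,5,pre); (3,5,pre); (4,7,pre); (7,3,post); (12,1,at); (13,3,at)


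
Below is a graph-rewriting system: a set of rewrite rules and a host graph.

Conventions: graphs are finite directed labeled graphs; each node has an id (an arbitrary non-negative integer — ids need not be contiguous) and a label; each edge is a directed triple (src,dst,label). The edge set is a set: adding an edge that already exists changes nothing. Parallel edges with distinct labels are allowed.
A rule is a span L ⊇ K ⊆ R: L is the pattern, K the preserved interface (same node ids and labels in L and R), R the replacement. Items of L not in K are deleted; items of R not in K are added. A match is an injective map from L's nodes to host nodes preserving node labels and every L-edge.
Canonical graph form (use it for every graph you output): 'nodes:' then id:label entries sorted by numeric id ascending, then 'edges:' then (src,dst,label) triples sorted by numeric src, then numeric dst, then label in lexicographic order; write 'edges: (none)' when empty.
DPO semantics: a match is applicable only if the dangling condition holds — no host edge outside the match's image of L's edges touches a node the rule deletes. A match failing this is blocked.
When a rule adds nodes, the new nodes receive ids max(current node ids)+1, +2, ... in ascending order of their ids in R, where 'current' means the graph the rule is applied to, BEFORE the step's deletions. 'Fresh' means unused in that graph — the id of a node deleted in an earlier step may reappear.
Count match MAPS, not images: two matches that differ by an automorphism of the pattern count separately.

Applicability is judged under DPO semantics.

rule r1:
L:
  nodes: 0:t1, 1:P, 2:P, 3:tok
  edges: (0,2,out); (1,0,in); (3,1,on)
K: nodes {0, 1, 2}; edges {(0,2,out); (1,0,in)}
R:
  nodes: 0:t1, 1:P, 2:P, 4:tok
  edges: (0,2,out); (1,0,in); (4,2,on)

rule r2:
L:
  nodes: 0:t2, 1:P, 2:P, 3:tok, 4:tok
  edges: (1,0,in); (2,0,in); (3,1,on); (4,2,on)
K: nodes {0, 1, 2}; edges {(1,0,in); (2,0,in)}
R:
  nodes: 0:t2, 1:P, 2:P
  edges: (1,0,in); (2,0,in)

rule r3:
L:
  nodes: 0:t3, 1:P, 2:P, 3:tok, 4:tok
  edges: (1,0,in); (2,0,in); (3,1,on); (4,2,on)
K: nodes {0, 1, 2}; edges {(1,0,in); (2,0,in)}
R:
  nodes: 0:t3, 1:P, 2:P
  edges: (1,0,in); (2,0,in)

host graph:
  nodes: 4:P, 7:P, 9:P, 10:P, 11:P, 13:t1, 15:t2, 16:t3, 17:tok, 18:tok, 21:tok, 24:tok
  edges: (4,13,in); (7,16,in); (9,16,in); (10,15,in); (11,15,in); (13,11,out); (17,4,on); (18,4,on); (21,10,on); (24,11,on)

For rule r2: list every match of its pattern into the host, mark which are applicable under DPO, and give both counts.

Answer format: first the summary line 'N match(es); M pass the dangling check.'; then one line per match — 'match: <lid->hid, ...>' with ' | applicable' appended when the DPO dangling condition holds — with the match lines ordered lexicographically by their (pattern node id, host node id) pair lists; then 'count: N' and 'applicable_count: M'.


2 match(es); 2 pass the dangling check.
match: 0->15, 1->10, 2->11, 3->21, 4->24 | applicable
match: 0->15, 1->11, 2->10, 3->24, 4->21 | applicable
count: 2
applicable_count: 2


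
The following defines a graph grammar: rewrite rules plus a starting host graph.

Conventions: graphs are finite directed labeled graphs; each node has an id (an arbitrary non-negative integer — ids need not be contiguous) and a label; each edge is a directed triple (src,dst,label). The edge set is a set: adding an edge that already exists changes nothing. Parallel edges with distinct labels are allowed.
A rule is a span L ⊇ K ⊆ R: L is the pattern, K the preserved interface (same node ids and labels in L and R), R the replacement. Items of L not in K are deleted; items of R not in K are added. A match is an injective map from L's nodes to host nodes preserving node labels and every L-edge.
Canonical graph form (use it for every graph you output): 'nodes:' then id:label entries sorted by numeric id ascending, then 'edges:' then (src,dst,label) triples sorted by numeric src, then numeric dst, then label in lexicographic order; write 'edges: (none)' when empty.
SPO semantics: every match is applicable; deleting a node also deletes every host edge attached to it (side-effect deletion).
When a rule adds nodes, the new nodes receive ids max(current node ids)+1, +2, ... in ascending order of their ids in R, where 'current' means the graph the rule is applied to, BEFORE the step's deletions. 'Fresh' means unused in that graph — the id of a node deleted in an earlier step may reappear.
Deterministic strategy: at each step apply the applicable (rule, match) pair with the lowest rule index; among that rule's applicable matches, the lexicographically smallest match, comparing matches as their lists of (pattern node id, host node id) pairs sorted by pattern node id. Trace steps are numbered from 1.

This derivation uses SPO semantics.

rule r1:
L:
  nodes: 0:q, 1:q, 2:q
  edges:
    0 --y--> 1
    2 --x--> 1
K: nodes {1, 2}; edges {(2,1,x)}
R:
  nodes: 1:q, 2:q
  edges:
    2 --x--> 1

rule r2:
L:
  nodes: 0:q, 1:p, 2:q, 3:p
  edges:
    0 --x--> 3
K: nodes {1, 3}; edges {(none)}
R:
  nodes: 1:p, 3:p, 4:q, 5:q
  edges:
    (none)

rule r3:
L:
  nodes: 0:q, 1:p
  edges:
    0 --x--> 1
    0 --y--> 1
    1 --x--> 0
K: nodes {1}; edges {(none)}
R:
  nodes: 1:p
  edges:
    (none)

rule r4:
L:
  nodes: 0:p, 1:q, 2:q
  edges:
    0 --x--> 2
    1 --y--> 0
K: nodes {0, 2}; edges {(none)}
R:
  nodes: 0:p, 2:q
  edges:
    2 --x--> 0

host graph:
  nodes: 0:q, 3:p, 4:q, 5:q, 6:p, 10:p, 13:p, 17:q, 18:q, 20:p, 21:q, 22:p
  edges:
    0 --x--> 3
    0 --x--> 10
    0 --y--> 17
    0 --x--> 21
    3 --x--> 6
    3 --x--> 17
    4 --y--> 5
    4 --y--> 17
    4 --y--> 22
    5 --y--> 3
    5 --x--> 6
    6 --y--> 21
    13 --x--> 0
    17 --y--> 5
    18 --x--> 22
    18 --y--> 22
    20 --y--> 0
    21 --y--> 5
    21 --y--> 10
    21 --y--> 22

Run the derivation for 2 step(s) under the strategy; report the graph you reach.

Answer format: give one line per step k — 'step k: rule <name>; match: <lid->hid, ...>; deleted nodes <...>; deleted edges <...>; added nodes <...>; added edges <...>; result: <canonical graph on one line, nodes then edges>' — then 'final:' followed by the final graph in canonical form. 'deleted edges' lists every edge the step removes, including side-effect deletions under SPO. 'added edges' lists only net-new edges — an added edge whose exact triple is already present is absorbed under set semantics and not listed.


step 1: rule r2; match: 0->0, 1->3, 2->4, 3->10; deleted nodes 0, 4; deleted edges (0,3,x); (0,10,x); (0,17,y); (0,21,x); (4,5,y); (4,17,y); (4,22,y); (13,0,x); (20,0,y); added nodes 23, 24; added edges (none); result: nodes: 3:p, 5:q, 6:p, 10:p, 13:p, 17:q, 18:q, 20:p, 21:q, 22:p, 23:q, 24:q edges: (3,6,x); (3,17,x); (5,3,y); (5,6,x); (6,21,y); (17,5,y); (18,22,x); (18,22,y); (21,5,y); (21,10,y); (21,22,y)
step 2: rule r2; match: 0->5, 1->3, 2->17, 3->6; deleted nodes 5, 17; deleted edges (3,17,x); (5,3,y); (5,6,x); (17,5,y); (21,5,y); added nodes 25, 26; added edges (none); result: nodes: 3:p, 6:p, 10:p, 13:p, 18:q, 20:p, 21:q, 22:p, 23:q, 24:q, 25:q, 26:q edges: (3,6,x); (6,21,y); (18,22,x); (18,22,y); (21,10,y); (21,22,y)
final:
nodes: 3:p, 6:p, 10:p, 13:p, 18:q, 20:p, 21:q, 22:p, 23:q, 24:q, 25:q, 26:q
edges: (3,6,x); (6,21,y); (18,22,x); (18,22,y); (21,10,y); (21,22,y)


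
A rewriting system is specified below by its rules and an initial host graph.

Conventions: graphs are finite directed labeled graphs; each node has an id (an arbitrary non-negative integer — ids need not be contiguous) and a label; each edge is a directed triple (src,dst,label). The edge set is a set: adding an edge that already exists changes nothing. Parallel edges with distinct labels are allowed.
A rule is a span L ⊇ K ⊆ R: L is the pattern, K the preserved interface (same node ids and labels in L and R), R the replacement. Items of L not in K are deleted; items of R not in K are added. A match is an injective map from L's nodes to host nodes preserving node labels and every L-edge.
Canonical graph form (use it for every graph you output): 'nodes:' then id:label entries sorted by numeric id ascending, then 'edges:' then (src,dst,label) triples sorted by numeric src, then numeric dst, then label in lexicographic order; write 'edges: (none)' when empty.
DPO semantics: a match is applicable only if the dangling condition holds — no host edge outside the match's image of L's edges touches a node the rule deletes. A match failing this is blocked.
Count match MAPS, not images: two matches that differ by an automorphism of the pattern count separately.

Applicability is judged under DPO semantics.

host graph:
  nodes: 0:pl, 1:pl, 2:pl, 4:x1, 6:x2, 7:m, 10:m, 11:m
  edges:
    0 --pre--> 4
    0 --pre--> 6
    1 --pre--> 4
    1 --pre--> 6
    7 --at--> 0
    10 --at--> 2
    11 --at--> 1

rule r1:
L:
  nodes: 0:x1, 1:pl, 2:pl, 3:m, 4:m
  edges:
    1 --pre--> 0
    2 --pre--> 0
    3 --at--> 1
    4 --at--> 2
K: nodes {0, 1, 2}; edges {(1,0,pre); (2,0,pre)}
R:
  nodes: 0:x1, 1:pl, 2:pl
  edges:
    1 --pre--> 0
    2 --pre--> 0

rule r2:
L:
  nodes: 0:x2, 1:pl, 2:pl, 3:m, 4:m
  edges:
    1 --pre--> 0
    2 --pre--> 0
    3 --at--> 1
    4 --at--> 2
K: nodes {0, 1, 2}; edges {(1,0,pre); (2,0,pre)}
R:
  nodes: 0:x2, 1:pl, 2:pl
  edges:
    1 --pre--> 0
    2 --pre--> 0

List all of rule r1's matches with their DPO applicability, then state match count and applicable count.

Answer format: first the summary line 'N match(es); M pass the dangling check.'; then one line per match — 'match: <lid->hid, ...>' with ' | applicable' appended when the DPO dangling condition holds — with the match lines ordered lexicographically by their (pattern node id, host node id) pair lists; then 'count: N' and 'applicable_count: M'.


2 match(es); 2 pass the dangling check.
match: 0->4, 1->0, 2->1, 3->7, 4->11 | applicable
match: 0->4, 1->1, 2->0, 3->11, 4->7 | applicable
count: 2
applicable_count: 2
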